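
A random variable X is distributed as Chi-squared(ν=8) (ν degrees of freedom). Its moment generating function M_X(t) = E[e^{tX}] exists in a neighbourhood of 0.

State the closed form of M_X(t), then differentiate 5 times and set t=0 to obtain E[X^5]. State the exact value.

M_X(t) = (1 - 2*t)^(-4)
dM/dt = -8/(32*t^5 - 80*t^4 + 80*t^3 - 40*t^2 + 10*t - 1)
d^2M/dt^2 = 80/(64*t^6 - 192*t^5 + 240*t^4 - 160*t^3 + 60*t^2 - 12*t + 1)
d^3M/dt^3 = -960/(128*t^7 - 448*t^6 + 672*t^5 - 560*t^4 + 280*t^3 - 84*t^2 + 14*t - 1)
d^4M/dt^4 = 13440/(256*t^8 - 1024*t^7 + 1792*t^6 - 1792*t^5 + 1120*t^4 - 448*t^3 + 112*t^2 - 16*t + 1)
d^5M/dt^5 = -215040/(512*t^9 - 2304*t^8 + 4608*t^7 - 5376*t^6 + 4032*t^5 - 2016*t^4 + 672*t^3 - 144*t^2 + 18*t - 1)

E[X^5] = d^5M/dt^5 |_{t=0} = 215040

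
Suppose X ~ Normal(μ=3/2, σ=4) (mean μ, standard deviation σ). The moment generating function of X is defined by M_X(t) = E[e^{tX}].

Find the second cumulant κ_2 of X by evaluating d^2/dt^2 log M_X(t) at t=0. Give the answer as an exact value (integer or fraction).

M_X(t) = e^(8*t^2 + 3*t/2)
K_X(t) = log M_X(t) = 8*t^2 + 3*t/2
D^2[K](t) = 16

κ_2 = D^2[K](0) = 16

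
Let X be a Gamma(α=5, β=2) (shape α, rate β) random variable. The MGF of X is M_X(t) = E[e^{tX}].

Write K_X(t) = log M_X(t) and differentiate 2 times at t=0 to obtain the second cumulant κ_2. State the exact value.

M_X(t) = 32/(2 - t)^5
K_X(t) = log M_X(t) = -5*log(2 - t) + 5*log(2)
K^(2)(t) = 5/(t^2 - 4*t + 4)

κ_2 = K^(2)(0) = 5/4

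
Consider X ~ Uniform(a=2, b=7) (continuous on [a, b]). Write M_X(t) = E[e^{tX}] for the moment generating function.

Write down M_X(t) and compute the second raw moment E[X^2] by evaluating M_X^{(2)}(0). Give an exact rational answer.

M_X(t) = (e^(7*t) - e^(2*t))/(5*t)
M^(2)(t) = (49*t^2*e^(7*t) - 4*t^2*e^(2*t) - 14*t*e^(7*t) + 4*t*e^(2*t) + 2*e^(7*t) - 2*e^(2*t))/(5*t^3)

E[X^2] = M^(2)(0) = 67/3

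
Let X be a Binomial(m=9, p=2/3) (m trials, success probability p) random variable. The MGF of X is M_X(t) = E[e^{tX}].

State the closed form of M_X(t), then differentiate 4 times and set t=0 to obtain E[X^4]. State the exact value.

M_X(t) = (2*e^(t)/3 + 1/3)^9

E[X^4] = D^4[M](0) = 5170/3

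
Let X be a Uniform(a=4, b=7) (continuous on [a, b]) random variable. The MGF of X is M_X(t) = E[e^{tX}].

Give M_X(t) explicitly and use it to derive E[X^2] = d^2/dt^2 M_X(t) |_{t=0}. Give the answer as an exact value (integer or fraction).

E[X^2] = D^2[M](0) = 31

M_X(t) = (e^(7*t) - e^(4*t))/(3*t)
D^2[M](t) = (49*t^2*e^(7*t) - 16*t^2*e^(4*t) - 14*t*e^(7*t) + 8*t*e^(4*t) + 2*e^(7*t) - 2*e^(4*t))/(3*t^3)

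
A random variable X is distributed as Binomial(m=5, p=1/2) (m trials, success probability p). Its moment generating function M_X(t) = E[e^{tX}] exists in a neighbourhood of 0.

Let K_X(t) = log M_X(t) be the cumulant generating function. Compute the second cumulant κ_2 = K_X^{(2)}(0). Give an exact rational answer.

M_X(t) = (e^(t)/2 + 1/2)^5
K_X(t) = log M_X(t) = 5*log(e^(t)/2 + 1/2)
K^(2)(t) = 5*e^(t)/(e^(2*t) + 2*e^(t) + 1)

κ_2 = K^(2)(0) = 5/4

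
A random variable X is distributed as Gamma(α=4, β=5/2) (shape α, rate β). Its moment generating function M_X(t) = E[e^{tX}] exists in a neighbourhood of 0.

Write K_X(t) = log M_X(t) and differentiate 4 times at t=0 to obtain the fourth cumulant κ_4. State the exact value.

κ_4 = d^4K/dt^4 |_{t=0} = 384/625

M_X(t) = 625/(16*(5/2 - t)^4)
K_X(t) = log M_X(t) = -4*log(5/2 - t) - 4*log(2) + 4*log(5)
dK/dt = -8/(2*t - 5)
d^2K/dt^2 = 16/(4*t^2 - 20*t + 25)
d^3K/dt^3 = -64/(8*t^3 - 60*t^2 + 150*t - 125)
d^4K/dt^4 = 384/(16*t^4 - 160*t^3 + 600*t^2 - 1000*t + 625)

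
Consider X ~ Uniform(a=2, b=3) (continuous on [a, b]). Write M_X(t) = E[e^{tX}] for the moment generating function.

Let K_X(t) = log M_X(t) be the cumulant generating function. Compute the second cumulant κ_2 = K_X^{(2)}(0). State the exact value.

M_X(t) = (e^(3*t) - e^(2*t))/t
K_X(t) = log M_X(t) = -log(t) + log(e^(3*t) - e^(2*t))
D^2[K](t) = (-t^2*e^(t) + e^(2*t) - 2*e^(t) + 1)/(t^2*e^(2*t) - 2*t^2*e^(t) + t^2)

κ_2 = D^2[K](0) = 1/12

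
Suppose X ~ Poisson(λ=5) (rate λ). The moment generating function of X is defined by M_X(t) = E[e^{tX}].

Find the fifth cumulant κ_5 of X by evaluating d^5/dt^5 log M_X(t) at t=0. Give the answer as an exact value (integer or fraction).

M_X(t) = e^(5*e^(t) - 5)
K_X(t) = log M_X(t) = 5*e^(t) - 5
dK/dt = 5*e^(t)
d^2K/dt^2 = 5*e^(t)
d^3K/dt^3 = 5*e^(t)
d^4K/dt^4 = 5*e^(t)
d^5K/dt^5 = 5*e^(t)

κ_5 = d^5K/dt^5 |_{t=0} = 5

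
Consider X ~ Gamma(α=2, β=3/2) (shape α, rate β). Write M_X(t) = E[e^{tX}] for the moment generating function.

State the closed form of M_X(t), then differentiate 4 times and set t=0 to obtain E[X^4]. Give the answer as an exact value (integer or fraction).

E[X^4] = d^4M/dt^4 |_{t=0} = 640/27

M_X(t) = 9/(4*(3/2 - t)^2)
dM/dt = -36/(8*t^3 - 36*t^2 + 54*t - 27)
d^2M/dt^2 = 216/(16*t^4 - 96*t^3 + 216*t^2 - 216*t + 81)
d^3M/dt^3 = -1728/(32*t^5 - 240*t^4 + 720*t^3 - 1080*t^2 + 810*t - 243)
d^4M/dt^4 = 17280/(64*t^6 - 576*t^5 + 2160*t^4 - 4320*t^3 + 4860*t^2 - 2916*t + 729)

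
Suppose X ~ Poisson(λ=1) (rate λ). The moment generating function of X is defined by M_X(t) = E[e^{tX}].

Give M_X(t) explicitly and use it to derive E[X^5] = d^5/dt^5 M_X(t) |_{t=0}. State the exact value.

M_X(t) = e^(e^(t) - 1)
M^(5)(t) = (e^(5*t)*e^(e^(t)) + 10*e^(4*t)*e^(e^(t)) + 25*e^(3*t)*e^(e^(t)) + 15*e^(2*t)*e^(e^(t)) + e^(t)*e^(e^(t)))*e^(-1)

E[X^5] = M^(5)(0) = 52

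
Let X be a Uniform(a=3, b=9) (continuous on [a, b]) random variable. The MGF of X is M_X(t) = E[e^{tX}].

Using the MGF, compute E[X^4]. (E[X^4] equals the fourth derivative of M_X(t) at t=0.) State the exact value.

E[X^4] = D^4[M](0) = 9801/5

M_X(t) = (e^(9*t) - e^(3*t))/(6*t)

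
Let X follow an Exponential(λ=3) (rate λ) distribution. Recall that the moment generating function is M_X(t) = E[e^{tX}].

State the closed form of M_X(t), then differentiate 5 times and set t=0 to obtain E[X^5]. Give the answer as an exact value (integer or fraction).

E[X^5] = M′′′′′(0) = 40/81

M_X(t) = 3/(3 - t)
M′(t) = 3/(t^2 - 6*t + 9)
M′′(t) = -6/(t^3 - 9*t^2 + 27*t - 27)
M′′′(t) = 18/(t^4 - 12*t^3 + 54*t^2 - 108*t + 81)
M′′′′(t) = -72/(t^5 - 15*t^4 + 90*t^3 - 270*t^2 + 405*t - 243)
M′′′′′(t) = 360/(t^6 - 18*t^5 + 135*t^4 - 540*t^3 + 1215*t^2 - 1458*t + 729)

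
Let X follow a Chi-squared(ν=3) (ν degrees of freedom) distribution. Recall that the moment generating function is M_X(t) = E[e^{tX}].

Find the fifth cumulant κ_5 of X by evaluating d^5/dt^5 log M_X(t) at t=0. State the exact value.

κ_5 = d^5K/dt^5 |_{t=0} = 1152

M_X(t) = (1 - 2*t)^(-3/2)
K_X(t) = log M_X(t) = -3*log(1 - 2*t)/2
dK/dt = -3/(2*t - 1)
d^2K/dt^2 = 6/(4*t^2 - 4*t + 1)
d^3K/dt^3 = -24/(8*t^3 - 12*t^2 + 6*t - 1)
d^4K/dt^4 = 144/(16*t^4 - 32*t^3 + 24*t^2 - 8*t + 1)
d^5K/dt^5 = -1152/(32*t^5 - 80*t^4 + 80*t^3 - 40*t^2 + 10*t - 1)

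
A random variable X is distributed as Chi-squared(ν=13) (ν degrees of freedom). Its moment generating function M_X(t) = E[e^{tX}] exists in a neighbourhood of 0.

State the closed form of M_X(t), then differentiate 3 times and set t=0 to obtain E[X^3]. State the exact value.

M_X(t) = (1 - 2*t)^(-13/2)
dM/dt = -13/(128*t^7*√(1 - 2*t) - 448*t^6*√(1 - 2*t) + 672*t^5*√(1 - 2*t) - 560*t^4*√(1 - 2*t) + 280*t^3*√(1 - 2*t) - 84*t^2*√(1 - 2*t) + 14*t*√(1 - 2*t) - √(1 - 2*t))

E[X^3] = d^3M/dt^3 |_{t=0} = 3315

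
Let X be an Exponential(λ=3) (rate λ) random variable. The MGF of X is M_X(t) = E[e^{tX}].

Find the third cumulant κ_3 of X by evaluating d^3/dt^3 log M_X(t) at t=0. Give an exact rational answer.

M_X(t) = 3/(3 - t)
K_X(t) = log M_X(t) = -log(3 - t) + log(3)
dK/dt = -1/(t - 3)
d^2K/dt^2 = 1/(t^2 - 6*t + 9)
d^3K/dt^3 = -2/(t^3 - 9*t^2 + 27*t - 27)

κ_3 = d^3K/dt^3 |_{t=0} = 2/27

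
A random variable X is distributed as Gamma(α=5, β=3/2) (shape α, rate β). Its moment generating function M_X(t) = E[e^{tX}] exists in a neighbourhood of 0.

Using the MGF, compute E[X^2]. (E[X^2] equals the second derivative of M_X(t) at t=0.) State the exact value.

E[X^2] = M^(2)(0) = 40/3

M_X(t) = 243/(32*(3/2 - t)^5)
M^(2)(t) = -29160/(128*t^7 - 1344*t^6 + 6048*t^5 - 15120*t^4 + 22680*t^3 - 20412*t^2 + 10206*t - 2187)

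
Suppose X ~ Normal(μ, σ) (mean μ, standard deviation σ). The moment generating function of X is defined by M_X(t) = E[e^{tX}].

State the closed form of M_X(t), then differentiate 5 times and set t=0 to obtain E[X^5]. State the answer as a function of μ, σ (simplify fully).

M_X(t) = e^(μ*t + σ^2*t^2/2)
M′(t) = μ*e^(μ*t)*e^(σ^2*t^2/2) + σ^2*t*e^(μ*t)*e^(σ^2*t^2/2)
M′′(t) = μ^2*e^(μ*t)*e^(σ^2*t^2/2) + 2*μ*σ^2*t*e^(μ*t)*e^(σ^2*t^2/2) + σ^4*t^2*e^(μ*t)*e^(σ^2*t^2/2) + σ^2*e^(μ*t)*e^(σ^2*t^2/2)

E[X^5] = M′′′′′(0) = μ*(μ^4 + 10*μ^2*σ^2 + 15*σ^4)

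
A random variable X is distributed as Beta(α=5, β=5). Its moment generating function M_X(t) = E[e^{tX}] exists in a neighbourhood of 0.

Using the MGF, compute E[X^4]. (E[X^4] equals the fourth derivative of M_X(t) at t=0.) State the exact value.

M_X(t) = ₁F₁(5; 10; t)
D^4[M](t) = 14*₁F₁(9; 14; t)/143

E[X^4] = D^4[M](0) = 14/143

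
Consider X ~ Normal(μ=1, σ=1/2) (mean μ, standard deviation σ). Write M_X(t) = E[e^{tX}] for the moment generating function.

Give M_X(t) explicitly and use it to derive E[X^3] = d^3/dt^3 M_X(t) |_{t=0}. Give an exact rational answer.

E[X^3] = d^3M/dt^3 |_{t=0} = 7/4

M_X(t) = e^(t^2/8 + t)
dM/dt = t*e^(t)*e^(t^2/8)/4 + e^(t)*e^(t^2/8)
d^2M/dt^2 = t^2*e^(t)*e^(t^2/8)/16 + t*e^(t)*e^(t^2/8)/2 + 5*e^(t)*e^(t^2/8)/4
d^3M/dt^3 = t^3*e^(t)*e^(t^2/8)/64 + 3*t^2*e^(t)*e^(t^2/8)/16 + 15*t*e^(t)*e^(t^2/8)/16 + 7*e^(t)*e^(t^2/8)/4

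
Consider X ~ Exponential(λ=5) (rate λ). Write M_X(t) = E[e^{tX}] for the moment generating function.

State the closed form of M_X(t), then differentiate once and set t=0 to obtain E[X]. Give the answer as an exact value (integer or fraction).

E[X] = dM/dt |_{t=0} = 1/5

M_X(t) = 5/(5 - t)
dM/dt = 5/(t^2 - 10*t + 25)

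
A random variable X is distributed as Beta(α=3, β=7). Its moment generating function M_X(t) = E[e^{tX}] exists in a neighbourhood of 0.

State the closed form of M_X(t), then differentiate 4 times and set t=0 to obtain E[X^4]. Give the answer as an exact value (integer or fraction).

M_X(t) = ₁F₁(3; 10; t)
dM/dt = 3*₁F₁(4; 11; t)/10
d^2M/dt^2 = 6*₁F₁(5; 12; t)/55
d^3M/dt^3 = ₁F₁(6; 13; t)/22
d^4M/dt^4 = 3*₁F₁(7; 14; t)/143

E[X^4] = d^4M/dt^4 |_{t=0} = 3/143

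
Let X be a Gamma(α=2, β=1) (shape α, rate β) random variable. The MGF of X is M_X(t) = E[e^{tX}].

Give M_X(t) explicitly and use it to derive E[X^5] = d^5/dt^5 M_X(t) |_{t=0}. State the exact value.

M_X(t) = (1 - t)^(-2)
M′(t) = -2/(t^3 - 3*t^2 + 3*t - 1)
M′′(t) = 6/(t^4 - 4*t^3 + 6*t^2 - 4*t + 1)
M′′′(t) = -24/(t^5 - 5*t^4 + 10*t^3 - 10*t^2 + 5*t - 1)
M′′′′(t) = 120/(t^6 - 6*t^5 + 15*t^4 - 20*t^3 + 15*t^2 - 6*t + 1)
M′′′′′(t) = -720/(t^7 - 7*t^6 + 21*t^5 - 35*t^4 + 35*t^3 - 21*t^2 + 7*t - 1)

E[X^5] = M′′′′′(0) = 720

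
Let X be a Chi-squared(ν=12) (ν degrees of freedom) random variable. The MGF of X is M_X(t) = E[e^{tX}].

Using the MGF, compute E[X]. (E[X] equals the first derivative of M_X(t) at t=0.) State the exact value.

M_X(t) = (1 - 2*t)^(-6)
M′(t) = -12/(128*t^7 - 448*t^6 + 672*t^5 - 560*t^4 + 280*t^3 - 84*t^2 + 14*t - 1)

E[X] = M′(0) = 12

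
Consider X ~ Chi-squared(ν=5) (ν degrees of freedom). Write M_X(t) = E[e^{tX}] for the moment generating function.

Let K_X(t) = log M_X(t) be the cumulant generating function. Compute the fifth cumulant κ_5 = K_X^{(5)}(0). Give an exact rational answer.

M_X(t) = (1 - 2*t)^(-5/2)
K_X(t) = log M_X(t) = -5*log(1 - 2*t)/2
D^5[K](t) = -1920/(32*t^5 - 80*t^4 + 80*t^3 - 40*t^2 + 10*t - 1)

κ_5 = D^5[K](0) = 1920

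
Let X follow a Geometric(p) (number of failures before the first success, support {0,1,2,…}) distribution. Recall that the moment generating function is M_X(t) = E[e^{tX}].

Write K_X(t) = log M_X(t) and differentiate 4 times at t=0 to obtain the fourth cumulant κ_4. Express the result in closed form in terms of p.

M_X(t) = p/(-(1 - p)*e^(t) + 1)
K_X(t) = log M_X(t) = log(p) - log(-(1 - p)*e^(t) + 1)
K′(t) = (-p*e^(t) + e^(t))/(p*e^(t) - e^(t) + 1)
K′′(t) = (-p*e^(t) + e^(t))/(p^2*e^(2*t) - 2*p*e^(2*t) + 2*p*e^(t) + e^(2*t) - 2*e^(t) + 1)

κ_4 = K′′′′(0) = (-p^3 + 7*p^2 - 12*p + 6)/p^4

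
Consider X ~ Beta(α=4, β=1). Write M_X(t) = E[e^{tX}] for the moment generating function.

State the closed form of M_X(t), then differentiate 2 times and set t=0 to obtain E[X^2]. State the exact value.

M_X(t) = ₁F₁(4; 5; t)
D^2[M](t) = 2*₁F₁(6; 7; t)/3

E[X^2] = D^2[M](0) = 2/3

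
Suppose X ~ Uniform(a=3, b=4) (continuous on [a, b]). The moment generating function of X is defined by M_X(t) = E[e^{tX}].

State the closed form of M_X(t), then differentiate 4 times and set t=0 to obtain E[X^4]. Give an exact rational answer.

E[X^4] = d^4M/dt^4 |_{t=0} = 781/5

M_X(t) = (e^(4*t) - e^(3*t))/t
dM/dt = (4*t*e^(4*t) - 3*t*e^(3*t) - e^(4*t) + e^(3*t))/t^2
d^2M/dt^2 = (16*t^2*e^(4*t) - 9*t^2*e^(3*t) - 8*t*e^(4*t) + 6*t*e^(3*t) + 2*e^(4*t) - 2*e^(3*t))/t^3
d^3M/dt^3 = (64*t^3*e^(4*t) - 27*t^3*e^(3*t) - 48*t^2*e^(4*t) + 27*t^2*e^(3*t) + 24*t*e^(4*t) - 18*t*e^(3*t) - 6*e^(4*t) + 6*e^(3*t))/t^4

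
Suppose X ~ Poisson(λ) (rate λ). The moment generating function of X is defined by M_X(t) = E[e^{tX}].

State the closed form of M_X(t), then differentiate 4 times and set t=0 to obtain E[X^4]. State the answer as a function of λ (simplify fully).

M_X(t) = e^(λ*(e^(t) - 1))
D^4[M](t) = (λ^4*e^(4*t)*e^(λ*e^(t)) + 6*λ^3*e^(3*t)*e^(λ*e^(t)) + 7*λ^2*e^(2*t)*e^(λ*e^(t)) + λ*e^(t)*e^(λ*e^(t)))*e^(-λ)

E[X^4] = D^4[M](0) = λ*(λ^3 + 6*λ^2 + 7*λ + 1)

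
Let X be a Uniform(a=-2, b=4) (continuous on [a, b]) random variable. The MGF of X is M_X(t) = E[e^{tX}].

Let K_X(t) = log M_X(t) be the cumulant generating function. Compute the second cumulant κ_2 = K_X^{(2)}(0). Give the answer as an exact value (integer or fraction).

M_X(t) = (e^(4*t) - e^(-2*t))/(6*t)
K_X(t) = log M_X(t) = -log(t) + log(e^(4*t) - e^(-2*t)) - log(6)
D^2[K](t) = (-36*t^2*e^(6*t) + e^(12*t) - 2*e^(6*t) + 1)/(t^2*e^(12*t) - 2*t^2*e^(6*t) + t^2)

κ_2 = D^2[K](0) = 3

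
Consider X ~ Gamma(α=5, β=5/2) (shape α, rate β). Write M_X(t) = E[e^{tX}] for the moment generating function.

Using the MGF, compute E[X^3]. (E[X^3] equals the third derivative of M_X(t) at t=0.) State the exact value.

E[X^3] = M^(3)(0) = 336/25

M_X(t) = 3125/(32*(5/2 - t)^5)
M^(3)(t) = 5250000/(256*t^8 - 5120*t^7 + 44800*t^6 - 224000*t^5 + 700000*t^4 - 1400000*t^3 + 1750000*t^2 - 1250000*t + 390625)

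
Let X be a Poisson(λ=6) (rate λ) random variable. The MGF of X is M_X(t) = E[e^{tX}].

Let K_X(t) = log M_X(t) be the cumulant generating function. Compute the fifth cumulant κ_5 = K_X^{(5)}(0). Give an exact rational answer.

κ_5 = d^5K/dt^5 |_{t=0} = 6

M_X(t) = e^(6*e^(t) - 6)
K_X(t) = log M_X(t) = 6*e^(t) - 6
dK/dt = 6*e^(t)
d^2K/dt^2 = 6*e^(t)
d^3K/dt^3 = 6*e^(t)
d^4K/dt^4 = 6*e^(t)
d^5K/dt^5 = 6*e^(t)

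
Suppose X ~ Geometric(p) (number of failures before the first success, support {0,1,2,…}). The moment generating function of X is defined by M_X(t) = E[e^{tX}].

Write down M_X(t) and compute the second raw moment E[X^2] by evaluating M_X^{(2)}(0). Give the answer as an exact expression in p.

M_X(t) = p/(-(1 - p)*e^(t) + 1)
M′(t) = (-p^2*e^(t) + p*e^(t))/(p^2*e^(2*t) - 2*p*e^(2*t) + 2*p*e^(t) + e^(2*t) - 2*e^(t) + 1)

E[X^2] = M′′(0) = 1 - 3/p + 2/p^2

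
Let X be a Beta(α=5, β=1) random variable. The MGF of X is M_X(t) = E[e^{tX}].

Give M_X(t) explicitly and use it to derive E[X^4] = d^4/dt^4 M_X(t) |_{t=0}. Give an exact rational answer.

M_X(t) = ₁F₁(5; 6; t)
M′(t) = 5*₁F₁(6; 7; t)/6
M′′(t) = 5*₁F₁(7; 8; t)/7
M′′′(t) = 5*₁F₁(8; 9; t)/8
M′′′′(t) = 5*₁F₁(9; 10; t)/9

E[X^4] = M′′′′(0) = 5/9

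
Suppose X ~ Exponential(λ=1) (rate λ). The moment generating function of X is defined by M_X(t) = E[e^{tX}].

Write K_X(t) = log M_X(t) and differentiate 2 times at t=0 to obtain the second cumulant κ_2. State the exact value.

κ_2 = K^(2)(0) = 1

M_X(t) = 1/(1 - t)
K_X(t) = log M_X(t) = -log(1 - t)
K^(2)(t) = 1/(t^2 - 2*t + 1)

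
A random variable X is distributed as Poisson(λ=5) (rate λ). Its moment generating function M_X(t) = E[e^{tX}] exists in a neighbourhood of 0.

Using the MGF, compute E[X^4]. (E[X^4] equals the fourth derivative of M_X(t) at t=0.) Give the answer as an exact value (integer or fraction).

E[X^4] = M^(4)(0) = 1555

M_X(t) = e^(5*e^(t) - 5)
M^(4)(t) = (625*e^(4*t)*e^(5*e^(t)) + 750*e^(3*t)*e^(5*e^(t)) + 175*e^(2*t)*e^(5*e^(t)) + 5*e^(t)*e^(5*e^(t)))*e^(-5)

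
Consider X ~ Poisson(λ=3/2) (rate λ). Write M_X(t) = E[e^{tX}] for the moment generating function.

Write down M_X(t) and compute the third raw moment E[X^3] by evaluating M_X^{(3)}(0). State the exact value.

E[X^3] = D^3[M](0) = 93/8

M_X(t) = e^(3*e^(t)/2 - 3/2)
D^3[M](t) = (27*e^(3*t)*e^(3*e^(t)/2) + 54*e^(2*t)*e^(3*e^(t)/2) + 12*e^(t)*e^(3*e^(t)/2))*e^(-3/2)/8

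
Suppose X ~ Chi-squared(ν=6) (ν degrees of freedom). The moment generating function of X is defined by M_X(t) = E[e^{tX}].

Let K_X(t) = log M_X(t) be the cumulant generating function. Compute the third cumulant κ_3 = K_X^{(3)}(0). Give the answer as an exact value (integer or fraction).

M_X(t) = (1 - 2*t)^(-3)
K_X(t) = log M_X(t) = -3*log(1 - 2*t)
D^3[K](t) = -48/(8*t^3 - 12*t^2 + 6*t - 1)

κ_3 = D^3[K](0) = 48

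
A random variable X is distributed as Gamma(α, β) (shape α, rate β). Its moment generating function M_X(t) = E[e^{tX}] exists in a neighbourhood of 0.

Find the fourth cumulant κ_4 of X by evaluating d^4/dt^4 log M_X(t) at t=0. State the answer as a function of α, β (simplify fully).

M_X(t) = (β/(β - t))^α
K_X(t) = log M_X(t) = α*(log(β) - log(β - t))
dK/dt = -α/(-β + t)
d^2K/dt^2 = α/(β^2 - 2*β*t + t^2)
d^3K/dt^3 = -2*α/(-β^3 + 3*β^2*t - 3*β*t^2 + t^3)
d^4K/dt^4 = 6*α/(β^4 - 4*β^3*t + 6*β^2*t^2 - 4*β*t^3 + t^4)

κ_4 = d^4K/dt^4 |_{t=0} = 6*α/β^4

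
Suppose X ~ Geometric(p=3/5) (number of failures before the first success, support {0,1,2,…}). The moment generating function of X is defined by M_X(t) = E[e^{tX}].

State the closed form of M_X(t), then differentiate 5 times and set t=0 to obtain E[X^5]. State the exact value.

E[X^5] = d^5M/dt^5 |_{t=0} = 9854/81

M_X(t) = 3/(5*(1 - 2*e^(t)/5))
dM/dt = 6*e^(t)/(4*e^(2*t) - 20*e^(t) + 25)
d^2M/dt^2 = (-12*e^(2*t) - 30*e^(t))/(8*e^(3*t) - 60*e^(2*t) + 150*e^(t) - 125)
d^3M/dt^3 = (24*e^(3*t) + 240*e^(2*t) + 150*e^(t))/(16*e^(4*t) - 160*e^(3*t) + 600*e^(2*t) - 1000*e^(t) + 625)
d^4M/dt^4 = (-48*e^(4*t) - 1320*e^(3*t) - 3300*e^(2*t) - 750*e^(t))/(32*e^(5*t) - 400*e^(4*t) + 2000*e^(3*t) - 5000*e^(2*t) + 6250*e^(t) - 3125)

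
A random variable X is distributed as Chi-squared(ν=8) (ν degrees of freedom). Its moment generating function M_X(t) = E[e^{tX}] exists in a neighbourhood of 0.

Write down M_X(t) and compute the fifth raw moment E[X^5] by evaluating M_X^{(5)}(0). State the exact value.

E[X^5] = M′′′′′(0) = 215040

M_X(t) = (1 - 2*t)^(-4)
M′(t) = -8/(32*t^5 - 80*t^4 + 80*t^3 - 40*t^2 + 10*t - 1)
M′′(t) = 80/(64*t^6 - 192*t^5 + 240*t^4 - 160*t^3 + 60*t^2 - 12*t + 1)
M′′′(t) = -960/(128*t^7 - 448*t^6 + 672*t^5 - 560*t^4 + 280*t^3 - 84*t^2 + 14*t - 1)
M′′′′(t) = 13440/(256*t^8 - 1024*t^7 + 1792*t^6 - 1792*t^5 + 1120*t^4 - 448*t^3 + 112*t^2 - 16*t + 1)
M′′′′′(t) = -215040/(512*t^9 - 2304*t^8 + 4608*t^7 - 5376*t^6 + 4032*t^5 - 2016*t^4 + 672*t^3 - 144*t^2 + 18*t - 1)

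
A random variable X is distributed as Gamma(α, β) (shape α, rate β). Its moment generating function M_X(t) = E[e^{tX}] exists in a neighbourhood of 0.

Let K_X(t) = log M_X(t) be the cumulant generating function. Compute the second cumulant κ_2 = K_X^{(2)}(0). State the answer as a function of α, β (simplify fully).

κ_2 = K^(2)(0) = α/β^2

M_X(t) = (β/(β - t))^α
K_X(t) = log M_X(t) = α*(log(β) - log(β - t))
K^(2)(t) = α/(β^2 - 2*β*t + t^2)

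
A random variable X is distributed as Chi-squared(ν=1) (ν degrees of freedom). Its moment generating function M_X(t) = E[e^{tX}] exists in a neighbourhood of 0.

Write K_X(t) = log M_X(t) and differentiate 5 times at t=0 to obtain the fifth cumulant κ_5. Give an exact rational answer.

κ_5 = d^5K/dt^5 |_{t=0} = 384

M_X(t) = 1/√(1 - 2*t)
K_X(t) = log M_X(t) = -log(1 - 2*t)/2
dK/dt = -1/(2*t - 1)
d^2K/dt^2 = 2/(4*t^2 - 4*t + 1)
d^3K/dt^3 = -8/(8*t^3 - 12*t^2 + 6*t - 1)
d^4K/dt^4 = 48/(16*t^4 - 32*t^3 + 24*t^2 - 8*t + 1)
d^5K/dt^5 = -384/(32*t^5 - 80*t^4 + 80*t^3 - 40*t^2 + 10*t - 1)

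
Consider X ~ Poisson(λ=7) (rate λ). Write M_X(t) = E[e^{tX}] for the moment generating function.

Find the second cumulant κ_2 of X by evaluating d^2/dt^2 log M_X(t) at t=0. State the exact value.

κ_2 = K′′(0) = 7

M_X(t) = e^(7*e^(t) - 7)
K_X(t) = log M_X(t) = 7*e^(t) - 7
K′(t) = 7*e^(t)
K′′(t) = 7*e^(t)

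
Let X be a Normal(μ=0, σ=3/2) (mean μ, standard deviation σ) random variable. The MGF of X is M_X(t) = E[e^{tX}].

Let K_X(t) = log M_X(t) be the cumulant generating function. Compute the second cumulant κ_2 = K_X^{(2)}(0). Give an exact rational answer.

M_X(t) = e^(9*t^2/8)
K_X(t) = log M_X(t) = 9*t^2/8
dK/dt = 9*t/4
d^2K/dt^2 = 9/4

κ_2 = d^2K/dt^2 |_{t=0} = 9/4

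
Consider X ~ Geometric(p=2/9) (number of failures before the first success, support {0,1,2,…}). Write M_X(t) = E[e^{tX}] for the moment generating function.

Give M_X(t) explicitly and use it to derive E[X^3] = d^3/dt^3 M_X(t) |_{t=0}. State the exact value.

M_X(t) = 2/(9*(1 - 7*e^(t)/9))
D^3[M](t) = (686*e^(3*t) + 3528*e^(2*t) + 1134*e^(t))/(2401*e^(4*t) - 12348*e^(3*t) + 23814*e^(2*t) - 20412*e^(t) + 6561)

E[X^3] = D^3[M](0) = 1337/4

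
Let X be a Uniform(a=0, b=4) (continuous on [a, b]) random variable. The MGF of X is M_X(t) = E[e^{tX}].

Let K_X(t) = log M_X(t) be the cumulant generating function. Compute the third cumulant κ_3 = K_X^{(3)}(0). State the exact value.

M_X(t) = (e^(4*t) - 1)/(4*t)
K_X(t) = log M_X(t) = -log(t) + log(e^(4*t) - 1) - 2*log(2)
K^(3)(t) = (64*t^3*e^(8*t) + 64*t^3*e^(4*t) - 2*e^(12*t) + 6*e^(8*t) - 6*e^(4*t) + 2)/(t^3*e^(12*t) - 3*t^3*e^(8*t) + 3*t^3*e^(4*t) - t^3)

κ_3 = K^(3)(0) = 0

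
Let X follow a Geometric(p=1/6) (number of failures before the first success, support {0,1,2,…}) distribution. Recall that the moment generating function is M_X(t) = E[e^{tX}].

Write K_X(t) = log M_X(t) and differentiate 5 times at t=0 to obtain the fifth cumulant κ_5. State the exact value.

M_X(t) = 1/(6*(1 - 5*e^(t)/6))
K_X(t) = log M_X(t) = -log(1 - 5*e^(t)/6) - log(6)
dK/dt = -5*e^(t)/(5*e^(t) - 6)
d^2K/dt^2 = 30*e^(t)/(25*e^(2*t) - 60*e^(t) + 36)
d^3K/dt^3 = (-150*e^(2*t) - 180*e^(t))/(125*e^(3*t) - 450*e^(2*t) + 540*e^(t) - 216)
d^4K/dt^4 = (750*e^(3*t) + 3600*e^(2*t) + 1080*e^(t))/(625*e^(4*t) - 3000*e^(3*t) + 5400*e^(2*t) - 4320*e^(t) + 1296)
d^5K/dt^5 = (-3750*e^(4*t) - 49500*e^(3*t) - 59400*e^(2*t) - 6480*e^(t))/(3125*e^(5*t) - 18750*e^(4*t) + 45000*e^(3*t) - 54000*e^(2*t) + 32400*e^(t) - 7776)

κ_5 = d^5K/dt^5 |_{t=0} = 119130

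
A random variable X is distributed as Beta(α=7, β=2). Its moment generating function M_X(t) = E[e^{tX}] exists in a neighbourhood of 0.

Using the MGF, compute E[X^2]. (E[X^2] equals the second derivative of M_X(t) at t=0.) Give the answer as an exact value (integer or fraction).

M_X(t) = ₁F₁(7; 9; t)
D^2[M](t) = 28*₁F₁(9; 11; t)/45

E[X^2] = D^2[M](0) = 28/45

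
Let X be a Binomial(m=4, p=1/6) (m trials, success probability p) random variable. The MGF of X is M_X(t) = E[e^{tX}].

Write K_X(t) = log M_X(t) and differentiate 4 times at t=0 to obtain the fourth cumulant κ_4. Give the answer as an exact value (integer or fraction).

M_X(t) = (e^(t)/6 + 5/6)^4
K_X(t) = log M_X(t) = 4*log(e^(t)/6 + 5/6)
D^4[K](t) = (20*e^(3*t) - 400*e^(2*t) + 500*e^(t))/(e^(4*t) + 20*e^(3*t) + 150*e^(2*t) + 500*e^(t) + 625)

κ_4 = D^4[K](0) = 5/54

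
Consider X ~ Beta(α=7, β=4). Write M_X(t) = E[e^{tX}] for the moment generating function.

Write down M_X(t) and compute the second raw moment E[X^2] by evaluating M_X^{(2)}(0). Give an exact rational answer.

E[X^2] = M′′(0) = 14/33

M_X(t) = ₁F₁(7; 11; t)
M′(t) = 7*₁F₁(8; 12; t)/11
M′′(t) = 14*₁F₁(9; 13; t)/33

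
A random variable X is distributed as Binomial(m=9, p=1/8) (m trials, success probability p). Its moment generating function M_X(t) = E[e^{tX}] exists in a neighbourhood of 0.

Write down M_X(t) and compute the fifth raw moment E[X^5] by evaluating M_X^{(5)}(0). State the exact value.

M_X(t) = (e^(t)/8 + 7/8)^9

E[X^5] = M′′′′′(0) = 103329/2048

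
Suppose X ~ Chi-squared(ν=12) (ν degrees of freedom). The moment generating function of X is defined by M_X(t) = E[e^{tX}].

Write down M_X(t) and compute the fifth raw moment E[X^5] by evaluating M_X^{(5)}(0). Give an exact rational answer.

E[X^5] = d^5M/dt^5 |_{t=0} = 967680

M_X(t) = (1 - 2*t)^(-6)
dM/dt = -12/(128*t^7 - 448*t^6 + 672*t^5 - 560*t^4 + 280*t^3 - 84*t^2 + 14*t - 1)
d^2M/dt^2 = 168/(256*t^8 - 1024*t^7 + 1792*t^6 - 1792*t^5 + 1120*t^4 - 448*t^3 + 112*t^2 - 16*t + 1)
d^3M/dt^3 = -2688/(512*t^9 - 2304*t^8 + 4608*t^7 - 5376*t^6 + 4032*t^5 - 2016*t^4 + 672*t^3 - 144*t^2 + 18*t - 1)
d^4M/dt^4 = 48384/(1024*t^10 - 5120*t^9 + 11520*t^8 - 15360*t^7 + 13440*t^6 - 8064*t^5 + 3360*t^4 - 960*t^3 + 180*t^2 - 20*t + 1)
d^5M/dt^5 = -967680/(2048*t^11 - 11264*t^10 + 28160*t^9 - 42240*t^8 + 42240*t^7 - 29568*t^6 + 14784*t^5 - 5280*t^4 + 1320*t^3 - 220*t^2 + 22*t - 1)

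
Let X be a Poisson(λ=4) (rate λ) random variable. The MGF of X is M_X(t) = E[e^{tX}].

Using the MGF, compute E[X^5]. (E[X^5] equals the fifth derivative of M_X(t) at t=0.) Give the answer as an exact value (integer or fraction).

M_X(t) = e^(4*e^(t) - 4)
dM/dt = 4*e^(-4)*e^(t)*e^(4*e^(t))
d^2M/dt^2 = (16*e^(2*t)*e^(4*e^(t)) + 4*e^(t)*e^(4*e^(t)))*e^(-4)
d^3M/dt^3 = (64*e^(3*t)*e^(4*e^(t)) + 48*e^(2*t)*e^(4*e^(t)) + 4*e^(t)*e^(4*e^(t)))*e^(-4)
d^4M/dt^4 = (256*e^(4*t)*e^(4*e^(t)) + 384*e^(3*t)*e^(4*e^(t)) + 112*e^(2*t)*e^(4*e^(t)) + 4*e^(t)*e^(4*e^(t)))*e^(-4)
d^5M/dt^5 = (1024*e^(5*t)*e^(4*e^(t)) + 2560*e^(4*t)*e^(4*e^(t)) + 1600*e^(3*t)*e^(4*e^(t)) + 240*e^(2*t)*e^(4*e^(t)) + 4*e^(t)*e^(4*e^(t)))*e^(-4)

E[X^5] = d^5M/dt^5 |_{t=0} = 5428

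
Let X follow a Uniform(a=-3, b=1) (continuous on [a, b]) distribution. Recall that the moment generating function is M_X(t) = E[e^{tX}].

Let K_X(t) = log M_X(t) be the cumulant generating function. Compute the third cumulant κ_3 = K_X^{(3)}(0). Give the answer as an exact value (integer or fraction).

κ_3 = d^3K/dt^3 |_{t=0} = 0

M_X(t) = (e^(t) - e^(-3*t))/(4*t)
K_X(t) = log M_X(t) = -log(t) + log(e^(t) - e^(-3*t)) - 2*log(2)
dK/dt = (t*e^(4*t) + 3*t - e^(4*t) + 1)/(t*e^(4*t) - t)
d^2K/dt^2 = (-16*t^2*e^(4*t) + e^(8*t) - 2*e^(4*t) + 1)/(t^2*e^(8*t) - 2*t^2*e^(4*t) + t^2)
d^3K/dt^3 = (64*t^3*e^(8*t) + 64*t^3*e^(4*t) - 2*e^(12*t) + 6*e^(8*t) - 6*e^(4*t) + 2)/(t^3*e^(12*t) - 3*t^3*e^(8*t) + 3*t^3*e^(4*t) - t^3)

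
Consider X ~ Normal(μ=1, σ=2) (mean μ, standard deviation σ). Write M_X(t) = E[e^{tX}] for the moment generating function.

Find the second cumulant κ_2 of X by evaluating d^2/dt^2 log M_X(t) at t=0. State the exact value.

M_X(t) = e^(2*t^2 + t)
K_X(t) = log M_X(t) = 2*t^2 + t
K′(t) = 4*t + 1
K′′(t) = 4

κ_2 = K′′(0) = 4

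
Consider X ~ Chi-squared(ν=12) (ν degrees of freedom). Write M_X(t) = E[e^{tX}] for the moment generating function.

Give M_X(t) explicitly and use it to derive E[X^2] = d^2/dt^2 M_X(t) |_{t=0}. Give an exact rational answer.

M_X(t) = (1 - 2*t)^(-6)
D^2[M](t) = 168/(256*t^8 - 1024*t^7 + 1792*t^6 - 1792*t^5 + 1120*t^4 - 448*t^3 + 112*t^2 - 16*t + 1)

E[X^2] = D^2[M](0) = 168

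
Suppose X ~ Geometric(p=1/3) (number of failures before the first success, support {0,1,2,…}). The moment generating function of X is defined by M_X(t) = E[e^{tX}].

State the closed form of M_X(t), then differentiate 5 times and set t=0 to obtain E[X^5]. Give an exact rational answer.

E[X^5] = M′′′′′(0) = 9002

M_X(t) = 1/(3*(1 - 2*e^(t)/3))
M′(t) = 2*e^(t)/(4*e^(2*t) - 12*e^(t) + 9)
M′′(t) = (-4*e^(2*t) - 6*e^(t))/(8*e^(3*t) - 36*e^(2*t) + 54*e^(t) - 27)
M′′′(t) = (8*e^(3*t) + 48*e^(2*t) + 18*e^(t))/(16*e^(4*t) - 96*e^(3*t) + 216*e^(2*t) - 216*e^(t) + 81)
M′′′′(t) = (-16*e^(4*t) - 264*e^(3*t) - 396*e^(2*t) - 54*e^(t))/(32*e^(5*t) - 240*e^(4*t) + 720*e^(3*t) - 1080*e^(2*t) + 810*e^(t) - 243)
M′′′′′(t) = (32*e^(5*t) + 1248*e^(4*t) + 4752*e^(3*t) + 2808*e^(2*t) + 162*e^(t))/(64*e^(6*t) - 576*e^(5*t) + 2160*e^(4*t) - 4320*e^(3*t) + 4860*e^(2*t) - 2916*e^(t) + 729)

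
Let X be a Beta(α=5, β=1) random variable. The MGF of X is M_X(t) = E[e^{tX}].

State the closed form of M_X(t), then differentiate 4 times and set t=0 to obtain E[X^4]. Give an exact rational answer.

E[X^4] = D^4[M](0) = 5/9

M_X(t) = ₁F₁(5; 6; t)
D^4[M](t) = 5*₁F₁(9; 10; t)/9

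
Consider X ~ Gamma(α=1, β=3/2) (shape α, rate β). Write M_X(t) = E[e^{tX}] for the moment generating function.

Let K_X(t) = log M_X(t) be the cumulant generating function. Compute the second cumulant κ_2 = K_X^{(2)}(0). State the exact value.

κ_2 = K′′(0) = 4/9

M_X(t) = 3/(2*(3/2 - t))
K_X(t) = log M_X(t) = -log(3/2 - t) - log(2) + log(3)
K′(t) = -2/(2*t - 3)
K′′(t) = 4/(4*t^2 - 12*t + 9)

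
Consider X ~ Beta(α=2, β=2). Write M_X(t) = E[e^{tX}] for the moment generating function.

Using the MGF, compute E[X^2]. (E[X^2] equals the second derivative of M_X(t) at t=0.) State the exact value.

M_X(t) = ₁F₁(2; 4; t)
dM/dt = ₁F₁(3; 5; t)/2
d^2M/dt^2 = 3*₁F₁(4; 6; t)/10

E[X^2] = d^2M/dt^2 |_{t=0} = 3/10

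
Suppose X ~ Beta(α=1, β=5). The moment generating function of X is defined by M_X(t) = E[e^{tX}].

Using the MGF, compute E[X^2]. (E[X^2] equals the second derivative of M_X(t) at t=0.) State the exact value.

E[X^2] = d^2M/dt^2 |_{t=0} = 1/21

M_X(t) = ₁F₁(1; 6; t)
dM/dt = ₁F₁(2; 7; t)/6
d^2M/dt^2 = ₁F₁(3; 8; t)/21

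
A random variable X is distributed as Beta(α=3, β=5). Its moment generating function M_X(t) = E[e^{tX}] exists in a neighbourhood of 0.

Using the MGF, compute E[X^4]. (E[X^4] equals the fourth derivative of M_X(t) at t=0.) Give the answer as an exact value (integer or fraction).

M_X(t) = ₁F₁(3; 8; t)
D^4[M](t) = ₁F₁(7; 12; t)/22

E[X^4] = D^4[M](0) = 1/22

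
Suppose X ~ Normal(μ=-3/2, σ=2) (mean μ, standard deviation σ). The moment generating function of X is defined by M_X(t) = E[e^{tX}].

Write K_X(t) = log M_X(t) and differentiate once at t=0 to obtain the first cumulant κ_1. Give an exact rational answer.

M_X(t) = e^(2*t^2 - 3*t/2)
K_X(t) = log M_X(t) = 2*t^2 - 3*t/2
K′(t) = 4*t - 3/2

κ_1 = K′(0) = -3/2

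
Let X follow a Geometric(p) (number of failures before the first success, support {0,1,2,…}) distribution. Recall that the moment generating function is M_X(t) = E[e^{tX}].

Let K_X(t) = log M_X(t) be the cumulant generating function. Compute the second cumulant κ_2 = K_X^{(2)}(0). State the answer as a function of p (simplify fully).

κ_2 = K′′(0) = (1 - p)/p^2

M_X(t) = p/(-(1 - p)*e^(t) + 1)
K_X(t) = log M_X(t) = log(p) - log(-(1 - p)*e^(t) + 1)
K′(t) = (-p*e^(t) + e^(t))/(p*e^(t) - e^(t) + 1)
K′′(t) = (-p*e^(t) + e^(t))/(p^2*e^(2*t) - 2*p*e^(2*t) + 2*p*e^(t) + e^(2*t) - 2*e^(t) + 1)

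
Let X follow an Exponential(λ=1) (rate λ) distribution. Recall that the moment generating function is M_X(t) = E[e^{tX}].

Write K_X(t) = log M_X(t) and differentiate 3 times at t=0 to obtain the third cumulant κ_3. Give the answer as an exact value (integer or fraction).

M_X(t) = 1/(1 - t)
K_X(t) = log M_X(t) = -log(1 - t)
D^3[K](t) = -2/(t^3 - 3*t^2 + 3*t - 1)

κ_3 = D^3[K](0) = 2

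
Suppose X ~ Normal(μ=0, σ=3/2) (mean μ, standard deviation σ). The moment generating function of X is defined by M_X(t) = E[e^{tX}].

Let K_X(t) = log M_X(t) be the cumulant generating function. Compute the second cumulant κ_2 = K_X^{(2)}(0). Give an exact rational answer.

M_X(t) = e^(9*t^2/8)
K_X(t) = log M_X(t) = 9*t^2/8
K′(t) = 9*t/4
K′′(t) = 9/4

κ_2 = K′′(0) = 9/4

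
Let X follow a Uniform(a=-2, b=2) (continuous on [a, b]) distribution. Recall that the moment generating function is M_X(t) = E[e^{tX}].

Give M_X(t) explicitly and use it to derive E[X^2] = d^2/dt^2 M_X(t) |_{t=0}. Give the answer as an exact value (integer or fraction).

M_X(t) = (e^(2*t) - e^(-2*t))/(4*t)
M′(t) = (2*t*e^(4*t) + 2*t - e^(4*t) + 1)*e^(-2*t)/(4*t^2)
M′′(t) = (2*t^2*e^(4*t) - 2*t^2 - 2*t*e^(4*t) - 2*t + e^(4*t) - 1)*e^(-2*t)/(2*t^3)

E[X^2] = M′′(0) = 4/3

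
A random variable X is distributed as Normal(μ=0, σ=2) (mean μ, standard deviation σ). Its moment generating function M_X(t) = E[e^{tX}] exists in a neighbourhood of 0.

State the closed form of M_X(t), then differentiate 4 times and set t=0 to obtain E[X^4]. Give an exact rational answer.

M_X(t) = e^(2*t^2)
dM/dt = 4*t*e^(2*t^2)
d^2M/dt^2 = 16*t^2*e^(2*t^2) + 4*e^(2*t^2)
d^3M/dt^3 = 64*t^3*e^(2*t^2) + 48*t*e^(2*t^2)
d^4M/dt^4 = 256*t^4*e^(2*t^2) + 384*t^2*e^(2*t^2) + 48*e^(2*t^2)

E[X^4] = d^4M/dt^4 |_{t=0} = 48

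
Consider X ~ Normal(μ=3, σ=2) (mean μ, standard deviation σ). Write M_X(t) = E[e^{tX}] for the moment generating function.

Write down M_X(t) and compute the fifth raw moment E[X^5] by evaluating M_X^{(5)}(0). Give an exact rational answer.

M_X(t) = e^(2*t^2 + 3*t)
M′(t) = 4*t*e^(3*t)*e^(2*t^2) + 3*e^(3*t)*e^(2*t^2)
M′′(t) = 16*t^2*e^(3*t)*e^(2*t^2) + 24*t*e^(3*t)*e^(2*t^2) + 13*e^(3*t)*e^(2*t^2)
M′′′(t) = 64*t^3*e^(3*t)*e^(2*t^2) + 144*t^2*e^(3*t)*e^(2*t^2) + 156*t*e^(3*t)*e^(2*t^2) + 63*e^(3*t)*e^(2*t^2)
M′′′′(t) = 256*t^4*e^(3*t)*e^(2*t^2) + 768*t^3*e^(3*t)*e^(2*t^2) + 1248*t^2*e^(3*t)*e^(2*t^2) + 1008*t*e^(3*t)*e^(2*t^2) + 345*e^(3*t)*e^(2*t^2)

E[X^5] = M′′′′′(0) = 2043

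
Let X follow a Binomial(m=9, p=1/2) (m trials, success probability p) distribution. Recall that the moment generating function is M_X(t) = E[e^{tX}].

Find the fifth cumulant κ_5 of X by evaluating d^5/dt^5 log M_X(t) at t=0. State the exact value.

M_X(t) = (e^(t)/2 + 1/2)^9
K_X(t) = log M_X(t) = 9*log(e^(t)/2 + 1/2)
dK/dt = 9*e^(t)/(e^(t) + 1)
d^2K/dt^2 = 9*e^(t)/(e^(2*t) + 2*e^(t) + 1)
d^3K/dt^3 = (-9*e^(2*t) + 9*e^(t))/(e^(3*t) + 3*e^(2*t) + 3*e^(t) + 1)
d^4K/dt^4 = (9*e^(3*t) - 36*e^(2*t) + 9*e^(t))/(e^(4*t) + 4*e^(3*t) + 6*e^(2*t) + 4*e^(t) + 1)
d^5K/dt^5 = (-9*e^(4*t) + 99*e^(3*t) - 99*e^(2*t) + 9*e^(t))/(e^(5*t) + 5*e^(4*t) + 10*e^(3*t) + 10*e^(2*t) + 5*e^(t) + 1)

κ_5 = d^5K/dt^5 |_{t=0} = 0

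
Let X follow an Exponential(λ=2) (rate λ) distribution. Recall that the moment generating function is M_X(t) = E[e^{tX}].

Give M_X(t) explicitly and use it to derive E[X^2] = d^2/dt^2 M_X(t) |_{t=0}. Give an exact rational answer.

M_X(t) = 2/(2 - t)
dM/dt = 2/(t^2 - 4*t + 4)
d^2M/dt^2 = -4/(t^3 - 6*t^2 + 12*t - 8)

E[X^2] = d^2M/dt^2 |_{t=0} = 1/2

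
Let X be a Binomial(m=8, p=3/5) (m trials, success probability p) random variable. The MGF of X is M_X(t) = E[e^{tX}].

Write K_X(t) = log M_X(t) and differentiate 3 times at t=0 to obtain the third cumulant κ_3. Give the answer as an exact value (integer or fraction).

M_X(t) = (3*e^(t)/5 + 2/5)^8
K_X(t) = log M_X(t) = 8*log(3*e^(t)/5 + 2/5)
K^(3)(t) = (-144*e^(2*t) + 96*e^(t))/(27*e^(3*t) + 54*e^(2*t) + 36*e^(t) + 8)

κ_3 = K^(3)(0) = -48/125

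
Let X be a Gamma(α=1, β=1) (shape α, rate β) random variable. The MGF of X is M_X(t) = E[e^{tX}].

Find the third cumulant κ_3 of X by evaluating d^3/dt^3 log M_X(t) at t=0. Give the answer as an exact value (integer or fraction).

κ_3 = D^3[K](0) = 2

M_X(t) = 1/(1 - t)
K_X(t) = log M_X(t) = -log(1 - t)
D^3[K](t) = -2/(t^3 - 3*t^2 + 3*t - 1)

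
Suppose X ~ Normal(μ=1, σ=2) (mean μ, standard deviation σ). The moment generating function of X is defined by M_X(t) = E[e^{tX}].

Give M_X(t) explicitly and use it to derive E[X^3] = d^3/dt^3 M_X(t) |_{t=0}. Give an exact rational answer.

M_X(t) = e^(2*t^2 + t)
M′(t) = 4*t*e^(t)*e^(2*t^2) + e^(t)*e^(2*t^2)
M′′(t) = 16*t^2*e^(t)*e^(2*t^2) + 8*t*e^(t)*e^(2*t^2) + 5*e^(t)*e^(2*t^2)
M′′′(t) = 64*t^3*e^(t)*e^(2*t^2) + 48*t^2*e^(t)*e^(2*t^2) + 60*t*e^(t)*e^(2*t^2) + 13*e^(t)*e^(2*t^2)

E[X^3] = M′′′(0) = 13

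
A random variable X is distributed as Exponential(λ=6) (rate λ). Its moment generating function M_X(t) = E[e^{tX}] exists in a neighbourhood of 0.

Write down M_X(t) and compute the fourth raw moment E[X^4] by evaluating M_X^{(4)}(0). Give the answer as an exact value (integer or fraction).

E[X^4] = D^4[M](0) = 1/54

M_X(t) = 6/(6 - t)
D^4[M](t) = -144/(t^5 - 30*t^4 + 360*t^3 - 2160*t^2 + 6480*t - 7776)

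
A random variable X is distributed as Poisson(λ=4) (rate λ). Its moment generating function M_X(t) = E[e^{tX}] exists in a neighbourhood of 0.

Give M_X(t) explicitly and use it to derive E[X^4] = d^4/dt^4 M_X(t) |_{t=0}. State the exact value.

M_X(t) = e^(4*e^(t) - 4)
dM/dt = 4*e^(-4)*e^(t)*e^(4*e^(t))
d^2M/dt^2 = (16*e^(2*t)*e^(4*e^(t)) + 4*e^(t)*e^(4*e^(t)))*e^(-4)
d^3M/dt^3 = (64*e^(3*t)*e^(4*e^(t)) + 48*e^(2*t)*e^(4*e^(t)) + 4*e^(t)*e^(4*e^(t)))*e^(-4)
d^4M/dt^4 = (256*e^(4*t)*e^(4*e^(t)) + 384*e^(3*t)*e^(4*e^(t)) + 112*e^(2*t)*e^(4*e^(t)) + 4*e^(t)*e^(4*e^(t)))*e^(-4)

E[X^4] = d^4M/dt^4 |_{t=0} = 756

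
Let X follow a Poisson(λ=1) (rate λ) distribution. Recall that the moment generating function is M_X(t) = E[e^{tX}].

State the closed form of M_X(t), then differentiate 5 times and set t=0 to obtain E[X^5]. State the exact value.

M_X(t) = e^(e^(t) - 1)
M^(5)(t) = (e^(5*t)*e^(e^(t)) + 10*e^(4*t)*e^(e^(t)) + 25*e^(3*t)*e^(e^(t)) + 15*e^(2*t)*e^(e^(t)) + e^(t)*e^(e^(t)))*e^(-1)

E[X^5] = M^(5)(0) = 52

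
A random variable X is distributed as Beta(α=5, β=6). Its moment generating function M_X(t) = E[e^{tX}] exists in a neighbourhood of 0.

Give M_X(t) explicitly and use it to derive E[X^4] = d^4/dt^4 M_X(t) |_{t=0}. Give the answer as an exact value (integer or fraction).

M_X(t) = ₁F₁(5; 11; t)
M′(t) = 5*₁F₁(6; 12; t)/11
M′′(t) = 5*₁F₁(7; 13; t)/22
M′′′(t) = 35*₁F₁(8; 14; t)/286
M′′′′(t) = 10*₁F₁(9; 15; t)/143

E[X^4] = M′′′′(0) = 10/143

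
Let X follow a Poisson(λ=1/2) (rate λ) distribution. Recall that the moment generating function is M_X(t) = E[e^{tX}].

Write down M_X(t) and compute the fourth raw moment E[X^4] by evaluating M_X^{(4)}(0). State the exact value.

M_X(t) = e^(e^(t)/2 - 1/2)
dM/dt = e^(-1/2)*e^(t)*e^(e^(t)/2)/2
d^2M/dt^2 = (e^(2*t)*e^(e^(t)/2) + 2*e^(t)*e^(e^(t)/2))*e^(-1/2)/4
d^3M/dt^3 = (e^(3*t)*e^(e^(t)/2) + 6*e^(2*t)*e^(e^(t)/2) + 4*e^(t)*e^(e^(t)/2))*e^(-1/2)/8
d^4M/dt^4 = (e^(4*t)*e^(e^(t)/2) + 12*e^(3*t)*e^(e^(t)/2) + 28*e^(2*t)*e^(e^(t)/2) + 8*e^(t)*e^(e^(t)/2))*e^(-1/2)/16

E[X^4] = d^4M/dt^4 |_{t=0} = 49/16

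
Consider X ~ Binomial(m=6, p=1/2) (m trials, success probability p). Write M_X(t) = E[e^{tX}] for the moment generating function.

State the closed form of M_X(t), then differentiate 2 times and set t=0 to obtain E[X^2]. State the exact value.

E[X^2] = M^(2)(0) = 21/2

M_X(t) = (e^(t)/2 + 1/2)^6
M^(2)(t) = 9*e^(6*t)/16 + 75*e^(5*t)/32 + 15*e^(4*t)/4 + 45*e^(3*t)/16 + 15*e^(2*t)/16 + 3*e^(t)/32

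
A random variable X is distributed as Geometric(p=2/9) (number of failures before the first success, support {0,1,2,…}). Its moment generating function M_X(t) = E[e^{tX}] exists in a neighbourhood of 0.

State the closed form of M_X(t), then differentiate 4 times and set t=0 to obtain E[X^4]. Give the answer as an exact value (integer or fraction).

M_X(t) = 2/(9*(1 - 7*e^(t)/9))
D^4[M](t) = (-4802*e^(4*t) - 67914*e^(3*t) - 87318*e^(2*t) - 10206*e^(t))/(16807*e^(5*t) - 108045*e^(4*t) + 277830*e^(3*t) - 357210*e^(2*t) + 229635*e^(t) - 59049)

E[X^4] = D^4[M](0) = 5320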